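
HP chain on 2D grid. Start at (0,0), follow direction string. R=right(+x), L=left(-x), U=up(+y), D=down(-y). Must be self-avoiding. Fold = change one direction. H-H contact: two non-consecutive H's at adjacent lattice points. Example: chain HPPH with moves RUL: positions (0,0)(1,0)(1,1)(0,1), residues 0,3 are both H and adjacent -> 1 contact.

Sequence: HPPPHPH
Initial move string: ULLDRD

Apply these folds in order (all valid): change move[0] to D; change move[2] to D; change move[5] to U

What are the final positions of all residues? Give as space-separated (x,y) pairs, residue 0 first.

Initial moves: ULLDRD
Fold: move[0]->D => DLLDRD (positions: [(0, 0), (0, -1), (-1, -1), (-2, -1), (-2, -2), (-1, -2), (-1, -3)])
Fold: move[2]->D => DLDDRD (positions: [(0, 0), (0, -1), (-1, -1), (-1, -2), (-1, -3), (0, -3), (0, -4)])
Fold: move[5]->U => DLDDRU (positions: [(0, 0), (0, -1), (-1, -1), (-1, -2), (-1, -3), (0, -3), (0, -2)])

Answer: (0,0) (0,-1) (-1,-1) (-1,-2) (-1,-3) (0,-3) (0,-2)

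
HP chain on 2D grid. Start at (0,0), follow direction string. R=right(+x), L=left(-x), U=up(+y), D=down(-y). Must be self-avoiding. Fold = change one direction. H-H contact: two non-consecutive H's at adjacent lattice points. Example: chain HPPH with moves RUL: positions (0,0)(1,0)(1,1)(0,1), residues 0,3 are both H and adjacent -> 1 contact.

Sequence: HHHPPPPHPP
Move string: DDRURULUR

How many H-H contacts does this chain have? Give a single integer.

Positions: [(0, 0), (0, -1), (0, -2), (1, -2), (1, -1), (2, -1), (2, 0), (1, 0), (1, 1), (2, 1)]
H-H contact: residue 0 @(0,0) - residue 7 @(1, 0)

Answer: 1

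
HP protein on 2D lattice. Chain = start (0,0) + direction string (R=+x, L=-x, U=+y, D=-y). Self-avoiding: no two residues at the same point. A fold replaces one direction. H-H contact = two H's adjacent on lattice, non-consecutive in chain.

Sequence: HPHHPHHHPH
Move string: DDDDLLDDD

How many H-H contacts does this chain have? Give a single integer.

Answer: 0

Derivation:
Positions: [(0, 0), (0, -1), (0, -2), (0, -3), (0, -4), (-1, -4), (-2, -4), (-2, -5), (-2, -6), (-2, -7)]
No H-H contacts found.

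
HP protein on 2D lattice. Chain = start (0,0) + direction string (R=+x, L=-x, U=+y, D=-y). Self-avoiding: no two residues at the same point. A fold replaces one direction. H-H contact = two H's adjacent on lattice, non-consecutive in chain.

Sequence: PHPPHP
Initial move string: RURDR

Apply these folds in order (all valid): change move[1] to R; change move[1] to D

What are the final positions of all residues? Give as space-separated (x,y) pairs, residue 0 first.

Answer: (0,0) (1,0) (1,-1) (2,-1) (2,-2) (3,-2)

Derivation:
Initial moves: RURDR
Fold: move[1]->R => RRRDR (positions: [(0, 0), (1, 0), (2, 0), (3, 0), (3, -1), (4, -1)])
Fold: move[1]->D => RDRDR (positions: [(0, 0), (1, 0), (1, -1), (2, -1), (2, -2), (3, -2)])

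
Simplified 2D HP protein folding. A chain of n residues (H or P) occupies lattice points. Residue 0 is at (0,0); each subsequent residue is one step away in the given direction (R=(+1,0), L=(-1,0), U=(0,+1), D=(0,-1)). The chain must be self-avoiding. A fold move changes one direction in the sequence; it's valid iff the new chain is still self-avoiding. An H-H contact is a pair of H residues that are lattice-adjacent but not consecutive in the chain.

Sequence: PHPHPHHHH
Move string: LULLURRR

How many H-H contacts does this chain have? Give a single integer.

Positions: [(0, 0), (-1, 0), (-1, 1), (-2, 1), (-3, 1), (-3, 2), (-2, 2), (-1, 2), (0, 2)]
H-H contact: residue 3 @(-2,1) - residue 6 @(-2, 2)

Answer: 1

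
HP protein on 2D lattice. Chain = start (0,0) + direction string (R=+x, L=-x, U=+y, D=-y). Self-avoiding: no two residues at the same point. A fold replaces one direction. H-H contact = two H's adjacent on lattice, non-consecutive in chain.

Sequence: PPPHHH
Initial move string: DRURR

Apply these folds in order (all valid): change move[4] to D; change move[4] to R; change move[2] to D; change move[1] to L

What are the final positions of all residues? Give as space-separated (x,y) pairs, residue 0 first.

Answer: (0,0) (0,-1) (-1,-1) (-1,-2) (0,-2) (1,-2)

Derivation:
Initial moves: DRURR
Fold: move[4]->D => DRURD (positions: [(0, 0), (0, -1), (1, -1), (1, 0), (2, 0), (2, -1)])
Fold: move[4]->R => DRURR (positions: [(0, 0), (0, -1), (1, -1), (1, 0), (2, 0), (3, 0)])
Fold: move[2]->D => DRDRR (positions: [(0, 0), (0, -1), (1, -1), (1, -2), (2, -2), (3, -2)])
Fold: move[1]->L => DLDRR (positions: [(0, 0), (0, -1), (-1, -1), (-1, -2), (0, -2), (1, -2)])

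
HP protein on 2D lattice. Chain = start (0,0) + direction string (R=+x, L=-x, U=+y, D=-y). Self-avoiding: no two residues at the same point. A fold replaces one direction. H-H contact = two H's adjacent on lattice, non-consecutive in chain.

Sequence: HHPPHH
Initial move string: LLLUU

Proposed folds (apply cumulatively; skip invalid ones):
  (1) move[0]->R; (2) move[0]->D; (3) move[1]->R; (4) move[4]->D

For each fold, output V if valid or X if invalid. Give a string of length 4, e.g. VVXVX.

Initial: LLLUU -> [(0, 0), (-1, 0), (-2, 0), (-3, 0), (-3, 1), (-3, 2)]
Fold 1: move[0]->R => RLLUU INVALID (collision), skipped
Fold 2: move[0]->D => DLLUU VALID
Fold 3: move[1]->R => DRLUU INVALID (collision), skipped
Fold 4: move[4]->D => DLLUD INVALID (collision), skipped

Answer: XVXX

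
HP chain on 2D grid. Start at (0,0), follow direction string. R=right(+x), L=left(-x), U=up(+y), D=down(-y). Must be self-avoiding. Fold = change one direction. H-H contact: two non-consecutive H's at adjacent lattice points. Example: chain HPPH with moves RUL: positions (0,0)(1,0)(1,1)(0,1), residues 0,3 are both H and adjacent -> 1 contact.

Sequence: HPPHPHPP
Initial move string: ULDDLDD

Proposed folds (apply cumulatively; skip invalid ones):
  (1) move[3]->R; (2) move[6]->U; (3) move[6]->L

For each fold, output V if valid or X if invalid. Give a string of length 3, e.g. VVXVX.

Answer: XXV

Derivation:
Initial: ULDDLDD -> [(0, 0), (0, 1), (-1, 1), (-1, 0), (-1, -1), (-2, -1), (-2, -2), (-2, -3)]
Fold 1: move[3]->R => ULDRLDD INVALID (collision), skipped
Fold 2: move[6]->U => ULDDLDU INVALID (collision), skipped
Fold 3: move[6]->L => ULDDLDL VALID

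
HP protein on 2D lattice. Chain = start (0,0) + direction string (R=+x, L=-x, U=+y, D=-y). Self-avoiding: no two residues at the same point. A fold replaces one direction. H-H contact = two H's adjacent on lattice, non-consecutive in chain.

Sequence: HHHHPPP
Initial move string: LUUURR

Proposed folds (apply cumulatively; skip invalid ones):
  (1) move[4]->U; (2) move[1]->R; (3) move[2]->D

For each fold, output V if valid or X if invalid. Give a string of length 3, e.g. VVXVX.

Answer: VXX

Derivation:
Initial: LUUURR -> [(0, 0), (-1, 0), (-1, 1), (-1, 2), (-1, 3), (0, 3), (1, 3)]
Fold 1: move[4]->U => LUUUUR VALID
Fold 2: move[1]->R => LRUUUR INVALID (collision), skipped
Fold 3: move[2]->D => LUDUUR INVALID (collision), skipped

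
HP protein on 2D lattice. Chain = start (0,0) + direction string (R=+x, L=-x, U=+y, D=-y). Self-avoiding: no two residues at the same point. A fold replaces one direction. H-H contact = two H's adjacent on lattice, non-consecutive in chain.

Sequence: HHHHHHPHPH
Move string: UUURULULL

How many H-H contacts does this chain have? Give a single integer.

Answer: 0

Derivation:
Positions: [(0, 0), (0, 1), (0, 2), (0, 3), (1, 3), (1, 4), (0, 4), (0, 5), (-1, 5), (-2, 5)]
No H-H contacts found.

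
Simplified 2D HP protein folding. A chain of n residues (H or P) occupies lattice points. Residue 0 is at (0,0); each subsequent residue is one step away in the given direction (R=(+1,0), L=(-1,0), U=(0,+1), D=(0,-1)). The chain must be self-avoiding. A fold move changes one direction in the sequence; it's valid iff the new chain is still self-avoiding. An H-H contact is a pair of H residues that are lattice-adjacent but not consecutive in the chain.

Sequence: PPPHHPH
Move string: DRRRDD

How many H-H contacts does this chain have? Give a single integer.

Positions: [(0, 0), (0, -1), (1, -1), (2, -1), (3, -1), (3, -2), (3, -3)]
No H-H contacts found.

Answer: 0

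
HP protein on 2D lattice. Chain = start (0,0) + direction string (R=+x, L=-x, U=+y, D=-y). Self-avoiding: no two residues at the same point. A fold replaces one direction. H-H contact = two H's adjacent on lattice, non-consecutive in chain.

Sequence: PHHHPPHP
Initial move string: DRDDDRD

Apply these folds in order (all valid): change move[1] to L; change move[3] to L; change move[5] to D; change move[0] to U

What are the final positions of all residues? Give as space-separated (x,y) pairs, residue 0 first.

Answer: (0,0) (0,1) (-1,1) (-1,0) (-2,0) (-2,-1) (-2,-2) (-2,-3)

Derivation:
Initial moves: DRDDDRD
Fold: move[1]->L => DLDDDRD (positions: [(0, 0), (0, -1), (-1, -1), (-1, -2), (-1, -3), (-1, -4), (0, -4), (0, -5)])
Fold: move[3]->L => DLDLDRD (positions: [(0, 0), (0, -1), (-1, -1), (-1, -2), (-2, -2), (-2, -3), (-1, -3), (-1, -4)])
Fold: move[5]->D => DLDLDDD (positions: [(0, 0), (0, -1), (-1, -1), (-1, -2), (-2, -2), (-2, -3), (-2, -4), (-2, -5)])
Fold: move[0]->U => ULDLDDD (positions: [(0, 0), (0, 1), (-1, 1), (-1, 0), (-2, 0), (-2, -1), (-2, -2), (-2, -3)])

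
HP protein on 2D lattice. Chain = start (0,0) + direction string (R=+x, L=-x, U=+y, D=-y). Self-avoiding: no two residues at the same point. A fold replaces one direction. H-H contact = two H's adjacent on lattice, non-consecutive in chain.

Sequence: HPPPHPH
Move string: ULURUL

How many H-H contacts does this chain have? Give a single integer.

Positions: [(0, 0), (0, 1), (-1, 1), (-1, 2), (0, 2), (0, 3), (-1, 3)]
No H-H contacts found.

Answer: 0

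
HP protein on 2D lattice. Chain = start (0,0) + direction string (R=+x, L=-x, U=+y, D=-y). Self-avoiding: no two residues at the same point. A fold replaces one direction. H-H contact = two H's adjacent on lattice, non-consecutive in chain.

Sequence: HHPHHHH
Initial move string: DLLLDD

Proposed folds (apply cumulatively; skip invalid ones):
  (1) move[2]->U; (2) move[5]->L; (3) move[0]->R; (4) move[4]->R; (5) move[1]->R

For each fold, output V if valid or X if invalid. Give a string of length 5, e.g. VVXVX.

Answer: VVXXX

Derivation:
Initial: DLLLDD -> [(0, 0), (0, -1), (-1, -1), (-2, -1), (-3, -1), (-3, -2), (-3, -3)]
Fold 1: move[2]->U => DLULDD VALID
Fold 2: move[5]->L => DLULDL VALID
Fold 3: move[0]->R => RLULDL INVALID (collision), skipped
Fold 4: move[4]->R => DLULRL INVALID (collision), skipped
Fold 5: move[1]->R => DRULDL INVALID (collision), skipped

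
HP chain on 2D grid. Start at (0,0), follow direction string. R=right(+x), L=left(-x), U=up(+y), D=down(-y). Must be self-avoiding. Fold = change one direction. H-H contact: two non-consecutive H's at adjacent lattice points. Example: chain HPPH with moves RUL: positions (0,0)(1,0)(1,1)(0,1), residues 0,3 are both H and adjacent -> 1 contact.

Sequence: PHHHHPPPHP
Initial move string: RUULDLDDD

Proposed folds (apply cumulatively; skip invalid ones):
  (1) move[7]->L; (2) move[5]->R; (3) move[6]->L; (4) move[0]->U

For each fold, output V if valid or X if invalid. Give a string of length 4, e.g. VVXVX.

Initial: RUULDLDDD -> [(0, 0), (1, 0), (1, 1), (1, 2), (0, 2), (0, 1), (-1, 1), (-1, 0), (-1, -1), (-1, -2)]
Fold 1: move[7]->L => RUULDLDLD VALID
Fold 2: move[5]->R => RUULDRDLD INVALID (collision), skipped
Fold 3: move[6]->L => RUULDLLLD VALID
Fold 4: move[0]->U => UUULDLLLD VALID

Answer: VXVV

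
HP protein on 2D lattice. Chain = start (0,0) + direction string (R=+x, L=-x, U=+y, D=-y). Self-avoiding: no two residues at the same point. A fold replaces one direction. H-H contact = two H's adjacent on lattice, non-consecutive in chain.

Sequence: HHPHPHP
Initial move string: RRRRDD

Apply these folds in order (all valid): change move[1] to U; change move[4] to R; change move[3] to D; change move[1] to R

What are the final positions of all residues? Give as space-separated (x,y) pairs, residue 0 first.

Answer: (0,0) (1,0) (2,0) (3,0) (3,-1) (4,-1) (4,-2)

Derivation:
Initial moves: RRRRDD
Fold: move[1]->U => RURRDD (positions: [(0, 0), (1, 0), (1, 1), (2, 1), (3, 1), (3, 0), (3, -1)])
Fold: move[4]->R => RURRRD (positions: [(0, 0), (1, 0), (1, 1), (2, 1), (3, 1), (4, 1), (4, 0)])
Fold: move[3]->D => RURDRD (positions: [(0, 0), (1, 0), (1, 1), (2, 1), (2, 0), (3, 0), (3, -1)])
Fold: move[1]->R => RRRDRD (positions: [(0, 0), (1, 0), (2, 0), (3, 0), (3, -1), (4, -1), (4, -2)])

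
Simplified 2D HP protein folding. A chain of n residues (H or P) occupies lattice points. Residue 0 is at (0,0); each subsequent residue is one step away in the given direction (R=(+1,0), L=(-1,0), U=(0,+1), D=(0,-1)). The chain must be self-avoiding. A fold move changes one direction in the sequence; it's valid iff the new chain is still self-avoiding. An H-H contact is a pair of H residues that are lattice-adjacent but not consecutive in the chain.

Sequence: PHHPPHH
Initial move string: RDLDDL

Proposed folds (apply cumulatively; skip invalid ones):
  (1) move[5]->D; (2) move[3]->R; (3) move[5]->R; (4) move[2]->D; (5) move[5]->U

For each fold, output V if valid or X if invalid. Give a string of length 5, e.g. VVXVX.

Initial: RDLDDL -> [(0, 0), (1, 0), (1, -1), (0, -1), (0, -2), (0, -3), (-1, -3)]
Fold 1: move[5]->D => RDLDDD VALID
Fold 2: move[3]->R => RDLRDD INVALID (collision), skipped
Fold 3: move[5]->R => RDLDDR VALID
Fold 4: move[2]->D => RDDDDR VALID
Fold 5: move[5]->U => RDDDDU INVALID (collision), skipped

Answer: VXVVX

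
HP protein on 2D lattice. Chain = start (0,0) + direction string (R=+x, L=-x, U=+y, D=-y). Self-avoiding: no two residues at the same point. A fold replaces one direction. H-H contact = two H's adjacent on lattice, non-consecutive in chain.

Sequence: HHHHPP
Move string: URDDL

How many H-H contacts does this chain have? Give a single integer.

Positions: [(0, 0), (0, 1), (1, 1), (1, 0), (1, -1), (0, -1)]
H-H contact: residue 0 @(0,0) - residue 3 @(1, 0)

Answer: 1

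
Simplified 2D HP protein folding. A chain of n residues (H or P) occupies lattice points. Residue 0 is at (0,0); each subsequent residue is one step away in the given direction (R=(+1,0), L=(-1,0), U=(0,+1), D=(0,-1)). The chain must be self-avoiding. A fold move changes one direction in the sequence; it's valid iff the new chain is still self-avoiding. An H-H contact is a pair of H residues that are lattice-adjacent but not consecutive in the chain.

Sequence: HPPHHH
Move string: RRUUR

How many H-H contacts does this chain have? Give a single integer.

Positions: [(0, 0), (1, 0), (2, 0), (2, 1), (2, 2), (3, 2)]
No H-H contacts found.

Answer: 0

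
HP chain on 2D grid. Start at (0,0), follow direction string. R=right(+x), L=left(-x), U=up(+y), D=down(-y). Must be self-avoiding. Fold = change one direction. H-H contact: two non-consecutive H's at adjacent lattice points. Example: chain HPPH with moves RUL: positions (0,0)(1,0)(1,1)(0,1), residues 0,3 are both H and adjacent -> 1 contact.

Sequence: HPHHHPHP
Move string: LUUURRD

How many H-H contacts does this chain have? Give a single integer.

Answer: 0

Derivation:
Positions: [(0, 0), (-1, 0), (-1, 1), (-1, 2), (-1, 3), (0, 3), (1, 3), (1, 2)]
No H-H contacts found.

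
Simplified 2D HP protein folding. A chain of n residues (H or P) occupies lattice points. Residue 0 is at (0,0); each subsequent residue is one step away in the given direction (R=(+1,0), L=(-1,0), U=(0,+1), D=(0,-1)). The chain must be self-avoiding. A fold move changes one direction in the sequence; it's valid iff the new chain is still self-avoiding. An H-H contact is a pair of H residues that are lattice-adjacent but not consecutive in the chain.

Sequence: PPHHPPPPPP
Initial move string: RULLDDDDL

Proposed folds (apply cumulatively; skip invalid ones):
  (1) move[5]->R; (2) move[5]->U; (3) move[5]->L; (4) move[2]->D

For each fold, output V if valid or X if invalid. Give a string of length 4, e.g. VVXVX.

Initial: RULLDDDDL -> [(0, 0), (1, 0), (1, 1), (0, 1), (-1, 1), (-1, 0), (-1, -1), (-1, -2), (-1, -3), (-2, -3)]
Fold 1: move[5]->R => RULLDRDDL INVALID (collision), skipped
Fold 2: move[5]->U => RULLDUDDL INVALID (collision), skipped
Fold 3: move[5]->L => RULLDLDDL VALID
Fold 4: move[2]->D => RUDLDLDDL INVALID (collision), skipped

Answer: XXVX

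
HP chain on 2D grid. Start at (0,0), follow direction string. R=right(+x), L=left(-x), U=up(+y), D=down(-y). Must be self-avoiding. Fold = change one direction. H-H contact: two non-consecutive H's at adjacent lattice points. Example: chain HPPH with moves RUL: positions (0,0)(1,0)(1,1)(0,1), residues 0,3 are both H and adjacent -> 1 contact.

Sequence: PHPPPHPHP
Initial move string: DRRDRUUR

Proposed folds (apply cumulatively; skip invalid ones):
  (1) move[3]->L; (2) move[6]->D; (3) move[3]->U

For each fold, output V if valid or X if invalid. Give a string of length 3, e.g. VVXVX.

Answer: XXV

Derivation:
Initial: DRRDRUUR -> [(0, 0), (0, -1), (1, -1), (2, -1), (2, -2), (3, -2), (3, -1), (3, 0), (4, 0)]
Fold 1: move[3]->L => DRRLRUUR INVALID (collision), skipped
Fold 2: move[6]->D => DRRDRUDR INVALID (collision), skipped
Fold 3: move[3]->U => DRRURUUR VALID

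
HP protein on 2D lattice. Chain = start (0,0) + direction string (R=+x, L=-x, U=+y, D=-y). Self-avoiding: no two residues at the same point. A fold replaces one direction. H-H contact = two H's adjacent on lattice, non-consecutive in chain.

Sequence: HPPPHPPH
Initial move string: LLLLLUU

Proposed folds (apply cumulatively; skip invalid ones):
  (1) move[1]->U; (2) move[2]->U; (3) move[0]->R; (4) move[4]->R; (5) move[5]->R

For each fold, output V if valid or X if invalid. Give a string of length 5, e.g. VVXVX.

Answer: VVVXX

Derivation:
Initial: LLLLLUU -> [(0, 0), (-1, 0), (-2, 0), (-3, 0), (-4, 0), (-5, 0), (-5, 1), (-5, 2)]
Fold 1: move[1]->U => LULLLUU VALID
Fold 2: move[2]->U => LUULLUU VALID
Fold 3: move[0]->R => RUULLUU VALID
Fold 4: move[4]->R => RUULRUU INVALID (collision), skipped
Fold 5: move[5]->R => RUULLRU INVALID (collision), skipped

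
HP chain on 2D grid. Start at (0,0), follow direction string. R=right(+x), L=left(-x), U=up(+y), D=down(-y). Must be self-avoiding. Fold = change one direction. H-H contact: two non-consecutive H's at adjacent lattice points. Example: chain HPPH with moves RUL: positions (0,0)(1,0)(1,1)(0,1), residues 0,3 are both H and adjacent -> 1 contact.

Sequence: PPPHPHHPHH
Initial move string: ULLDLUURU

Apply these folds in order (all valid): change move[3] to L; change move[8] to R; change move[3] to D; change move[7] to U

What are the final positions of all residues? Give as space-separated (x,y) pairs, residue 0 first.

Initial moves: ULLDLUURU
Fold: move[3]->L => ULLLLUURU (positions: [(0, 0), (0, 1), (-1, 1), (-2, 1), (-3, 1), (-4, 1), (-4, 2), (-4, 3), (-3, 3), (-3, 4)])
Fold: move[8]->R => ULLLLUURR (positions: [(0, 0), (0, 1), (-1, 1), (-2, 1), (-3, 1), (-4, 1), (-4, 2), (-4, 3), (-3, 3), (-2, 3)])
Fold: move[3]->D => ULLDLUURR (positions: [(0, 0), (0, 1), (-1, 1), (-2, 1), (-2, 0), (-3, 0), (-3, 1), (-3, 2), (-2, 2), (-1, 2)])
Fold: move[7]->U => ULLDLUUUR (positions: [(0, 0), (0, 1), (-1, 1), (-2, 1), (-2, 0), (-3, 0), (-3, 1), (-3, 2), (-3, 3), (-2, 3)])

Answer: (0,0) (0,1) (-1,1) (-2,1) (-2,0) (-3,0) (-3,1) (-3,2) (-3,3) (-2,3)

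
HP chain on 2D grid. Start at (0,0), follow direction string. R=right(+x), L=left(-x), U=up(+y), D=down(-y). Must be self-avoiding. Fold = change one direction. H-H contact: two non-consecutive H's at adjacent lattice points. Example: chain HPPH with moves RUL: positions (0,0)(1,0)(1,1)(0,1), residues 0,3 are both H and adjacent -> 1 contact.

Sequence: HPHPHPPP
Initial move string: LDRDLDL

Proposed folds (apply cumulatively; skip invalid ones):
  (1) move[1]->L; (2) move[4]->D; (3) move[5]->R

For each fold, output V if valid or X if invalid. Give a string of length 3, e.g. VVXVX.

Answer: XVX

Derivation:
Initial: LDRDLDL -> [(0, 0), (-1, 0), (-1, -1), (0, -1), (0, -2), (-1, -2), (-1, -3), (-2, -3)]
Fold 1: move[1]->L => LLRDLDL INVALID (collision), skipped
Fold 2: move[4]->D => LDRDDDL VALID
Fold 3: move[5]->R => LDRDDRL INVALID (collision), skipped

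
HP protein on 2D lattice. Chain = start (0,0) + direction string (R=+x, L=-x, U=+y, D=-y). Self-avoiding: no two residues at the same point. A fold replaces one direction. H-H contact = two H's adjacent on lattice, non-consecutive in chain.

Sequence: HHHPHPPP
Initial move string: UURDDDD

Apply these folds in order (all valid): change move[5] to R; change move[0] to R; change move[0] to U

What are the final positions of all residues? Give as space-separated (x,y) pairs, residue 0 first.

Answer: (0,0) (0,1) (0,2) (1,2) (1,1) (1,0) (2,0) (2,-1)

Derivation:
Initial moves: UURDDDD
Fold: move[5]->R => UURDDRD (positions: [(0, 0), (0, 1), (0, 2), (1, 2), (1, 1), (1, 0), (2, 0), (2, -1)])
Fold: move[0]->R => RURDDRD (positions: [(0, 0), (1, 0), (1, 1), (2, 1), (2, 0), (2, -1), (3, -1), (3, -2)])
Fold: move[0]->U => UURDDRD (positions: [(0, 0), (0, 1), (0, 2), (1, 2), (1, 1), (1, 0), (2, 0), (2, -1)])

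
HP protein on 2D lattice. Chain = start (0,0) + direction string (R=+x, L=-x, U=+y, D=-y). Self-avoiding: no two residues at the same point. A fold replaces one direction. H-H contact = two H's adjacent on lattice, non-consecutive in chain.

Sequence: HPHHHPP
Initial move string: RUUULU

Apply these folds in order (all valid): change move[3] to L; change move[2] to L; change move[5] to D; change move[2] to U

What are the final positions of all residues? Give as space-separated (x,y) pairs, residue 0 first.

Initial moves: RUUULU
Fold: move[3]->L => RUULLU (positions: [(0, 0), (1, 0), (1, 1), (1, 2), (0, 2), (-1, 2), (-1, 3)])
Fold: move[2]->L => RULLLU (positions: [(0, 0), (1, 0), (1, 1), (0, 1), (-1, 1), (-2, 1), (-2, 2)])
Fold: move[5]->D => RULLLD (positions: [(0, 0), (1, 0), (1, 1), (0, 1), (-1, 1), (-2, 1), (-2, 0)])
Fold: move[2]->U => RUULLD (positions: [(0, 0), (1, 0), (1, 1), (1, 2), (0, 2), (-1, 2), (-1, 1)])

Answer: (0,0) (1,0) (1,1) (1,2) (0,2) (-1,2) (-1,1)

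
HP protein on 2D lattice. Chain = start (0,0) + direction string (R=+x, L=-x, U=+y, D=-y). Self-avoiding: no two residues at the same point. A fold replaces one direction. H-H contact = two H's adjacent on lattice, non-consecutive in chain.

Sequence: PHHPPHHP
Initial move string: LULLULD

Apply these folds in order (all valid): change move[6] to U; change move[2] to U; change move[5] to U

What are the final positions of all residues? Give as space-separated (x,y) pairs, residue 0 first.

Answer: (0,0) (-1,0) (-1,1) (-1,2) (-2,2) (-2,3) (-2,4) (-2,5)

Derivation:
Initial moves: LULLULD
Fold: move[6]->U => LULLULU (positions: [(0, 0), (-1, 0), (-1, 1), (-2, 1), (-3, 1), (-3, 2), (-4, 2), (-4, 3)])
Fold: move[2]->U => LUULULU (positions: [(0, 0), (-1, 0), (-1, 1), (-1, 2), (-2, 2), (-2, 3), (-3, 3), (-3, 4)])
Fold: move[5]->U => LUULUUU (positions: [(0, 0), (-1, 0), (-1, 1), (-1, 2), (-2, 2), (-2, 3), (-2, 4), (-2, 5)])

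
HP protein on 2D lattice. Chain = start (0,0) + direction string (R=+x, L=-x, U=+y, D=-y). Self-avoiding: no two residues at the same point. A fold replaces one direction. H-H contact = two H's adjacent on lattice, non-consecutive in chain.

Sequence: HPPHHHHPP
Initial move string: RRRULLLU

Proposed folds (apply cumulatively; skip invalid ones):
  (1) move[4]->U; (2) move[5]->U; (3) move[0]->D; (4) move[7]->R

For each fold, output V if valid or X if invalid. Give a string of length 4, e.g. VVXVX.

Initial: RRRULLLU -> [(0, 0), (1, 0), (2, 0), (3, 0), (3, 1), (2, 1), (1, 1), (0, 1), (0, 2)]
Fold 1: move[4]->U => RRRUULLU VALID
Fold 2: move[5]->U => RRRUUULU VALID
Fold 3: move[0]->D => DRRUUULU VALID
Fold 4: move[7]->R => DRRUUULR INVALID (collision), skipped

Answer: VVVX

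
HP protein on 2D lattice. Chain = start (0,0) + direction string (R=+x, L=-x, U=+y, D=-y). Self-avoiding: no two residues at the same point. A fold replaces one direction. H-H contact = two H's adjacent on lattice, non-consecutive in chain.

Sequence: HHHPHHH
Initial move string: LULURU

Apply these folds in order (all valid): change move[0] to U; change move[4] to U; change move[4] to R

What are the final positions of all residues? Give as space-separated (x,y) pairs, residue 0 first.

Answer: (0,0) (0,1) (0,2) (-1,2) (-1,3) (0,3) (0,4)

Derivation:
Initial moves: LULURU
Fold: move[0]->U => UULURU (positions: [(0, 0), (0, 1), (0, 2), (-1, 2), (-1, 3), (0, 3), (0, 4)])
Fold: move[4]->U => UULUUU (positions: [(0, 0), (0, 1), (0, 2), (-1, 2), (-1, 3), (-1, 4), (-1, 5)])
Fold: move[4]->R => UULURU (positions: [(0, 0), (0, 1), (0, 2), (-1, 2), (-1, 3), (0, 3), (0, 4)])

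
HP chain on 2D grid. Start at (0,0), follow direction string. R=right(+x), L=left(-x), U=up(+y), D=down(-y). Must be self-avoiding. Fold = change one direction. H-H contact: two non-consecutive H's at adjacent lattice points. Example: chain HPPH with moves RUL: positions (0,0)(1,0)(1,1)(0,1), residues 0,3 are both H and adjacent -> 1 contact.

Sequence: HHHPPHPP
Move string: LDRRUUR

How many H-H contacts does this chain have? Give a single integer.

Positions: [(0, 0), (-1, 0), (-1, -1), (0, -1), (1, -1), (1, 0), (1, 1), (2, 1)]
H-H contact: residue 0 @(0,0) - residue 5 @(1, 0)

Answer: 1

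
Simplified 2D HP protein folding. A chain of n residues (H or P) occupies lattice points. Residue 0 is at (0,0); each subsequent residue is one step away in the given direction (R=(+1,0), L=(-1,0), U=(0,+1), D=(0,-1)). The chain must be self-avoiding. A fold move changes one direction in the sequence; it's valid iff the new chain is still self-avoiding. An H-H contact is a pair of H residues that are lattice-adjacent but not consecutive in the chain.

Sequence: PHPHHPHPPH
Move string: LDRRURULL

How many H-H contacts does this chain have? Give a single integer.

Answer: 0

Derivation:
Positions: [(0, 0), (-1, 0), (-1, -1), (0, -1), (1, -1), (1, 0), (2, 0), (2, 1), (1, 1), (0, 1)]
No H-H contacts found.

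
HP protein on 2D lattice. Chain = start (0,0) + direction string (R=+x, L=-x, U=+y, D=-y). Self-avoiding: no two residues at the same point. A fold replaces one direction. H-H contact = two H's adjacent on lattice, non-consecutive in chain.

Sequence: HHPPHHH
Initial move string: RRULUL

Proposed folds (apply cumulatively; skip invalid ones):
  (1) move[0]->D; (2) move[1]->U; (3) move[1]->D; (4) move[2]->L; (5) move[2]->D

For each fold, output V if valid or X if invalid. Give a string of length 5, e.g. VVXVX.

Initial: RRULUL -> [(0, 0), (1, 0), (2, 0), (2, 1), (1, 1), (1, 2), (0, 2)]
Fold 1: move[0]->D => DRULUL INVALID (collision), skipped
Fold 2: move[1]->U => RUULUL VALID
Fold 3: move[1]->D => RDULUL INVALID (collision), skipped
Fold 4: move[2]->L => RULLUL VALID
Fold 5: move[2]->D => RUDLUL INVALID (collision), skipped

Answer: XVXVX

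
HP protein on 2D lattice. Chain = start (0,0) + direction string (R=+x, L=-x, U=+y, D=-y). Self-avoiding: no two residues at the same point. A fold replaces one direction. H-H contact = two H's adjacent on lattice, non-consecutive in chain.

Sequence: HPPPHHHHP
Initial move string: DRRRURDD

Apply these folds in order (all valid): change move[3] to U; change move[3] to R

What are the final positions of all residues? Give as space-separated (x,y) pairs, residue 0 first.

Initial moves: DRRRURDD
Fold: move[3]->U => DRRUURDD (positions: [(0, 0), (0, -1), (1, -1), (2, -1), (2, 0), (2, 1), (3, 1), (3, 0), (3, -1)])
Fold: move[3]->R => DRRRURDD (positions: [(0, 0), (0, -1), (1, -1), (2, -1), (3, -1), (3, 0), (4, 0), (4, -1), (4, -2)])

Answer: (0,0) (0,-1) (1,-1) (2,-1) (3,-1) (3,0) (4,0) (4,-1) (4,-2)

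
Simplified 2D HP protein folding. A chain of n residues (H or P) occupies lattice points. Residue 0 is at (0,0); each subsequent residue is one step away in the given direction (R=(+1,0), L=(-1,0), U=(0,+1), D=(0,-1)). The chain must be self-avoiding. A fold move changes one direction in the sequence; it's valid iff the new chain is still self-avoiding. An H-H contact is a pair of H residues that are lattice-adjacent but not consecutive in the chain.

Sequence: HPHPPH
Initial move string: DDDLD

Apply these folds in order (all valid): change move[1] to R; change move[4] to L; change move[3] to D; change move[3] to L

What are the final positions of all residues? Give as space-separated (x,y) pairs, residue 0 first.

Answer: (0,0) (0,-1) (1,-1) (1,-2) (0,-2) (-1,-2)

Derivation:
Initial moves: DDDLD
Fold: move[1]->R => DRDLD (positions: [(0, 0), (0, -1), (1, -1), (1, -2), (0, -2), (0, -3)])
Fold: move[4]->L => DRDLL (positions: [(0, 0), (0, -1), (1, -1), (1, -2), (0, -2), (-1, -2)])
Fold: move[3]->D => DRDDL (positions: [(0, 0), (0, -1), (1, -1), (1, -2), (1, -3), (0, -3)])
Fold: move[3]->L => DRDLL (positions: [(0, 0), (0, -1), (1, -1), (1, -2), (0, -2), (-1, -2)])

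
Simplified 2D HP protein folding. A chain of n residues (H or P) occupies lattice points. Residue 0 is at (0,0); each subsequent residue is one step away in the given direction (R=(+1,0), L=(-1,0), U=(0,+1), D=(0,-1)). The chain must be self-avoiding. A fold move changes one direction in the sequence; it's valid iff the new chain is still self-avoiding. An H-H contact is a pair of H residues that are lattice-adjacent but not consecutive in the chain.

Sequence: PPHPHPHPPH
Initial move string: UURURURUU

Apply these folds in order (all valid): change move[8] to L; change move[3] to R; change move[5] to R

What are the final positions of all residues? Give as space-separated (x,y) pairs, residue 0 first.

Answer: (0,0) (0,1) (0,2) (1,2) (2,2) (3,2) (4,2) (5,2) (5,3) (4,3)

Derivation:
Initial moves: UURURURUU
Fold: move[8]->L => UURURURUL (positions: [(0, 0), (0, 1), (0, 2), (1, 2), (1, 3), (2, 3), (2, 4), (3, 4), (3, 5), (2, 5)])
Fold: move[3]->R => UURRRURUL (positions: [(0, 0), (0, 1), (0, 2), (1, 2), (2, 2), (3, 2), (3, 3), (4, 3), (4, 4), (3, 4)])
Fold: move[5]->R => UURRRRRUL (positions: [(0, 0), (0, 1), (0, 2), (1, 2), (2, 2), (3, 2), (4, 2), (5, 2), (5, 3), (4, 3)])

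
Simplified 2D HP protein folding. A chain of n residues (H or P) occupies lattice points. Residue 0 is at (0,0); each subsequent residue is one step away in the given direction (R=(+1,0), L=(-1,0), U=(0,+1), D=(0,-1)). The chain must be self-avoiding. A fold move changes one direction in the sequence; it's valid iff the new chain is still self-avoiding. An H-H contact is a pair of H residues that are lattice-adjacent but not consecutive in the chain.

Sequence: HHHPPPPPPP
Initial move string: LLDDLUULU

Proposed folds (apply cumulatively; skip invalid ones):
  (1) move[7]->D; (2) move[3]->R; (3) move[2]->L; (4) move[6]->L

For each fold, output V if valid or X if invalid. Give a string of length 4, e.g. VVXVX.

Initial: LLDDLUULU -> [(0, 0), (-1, 0), (-2, 0), (-2, -1), (-2, -2), (-3, -2), (-3, -1), (-3, 0), (-4, 0), (-4, 1)]
Fold 1: move[7]->D => LLDDLUUDU INVALID (collision), skipped
Fold 2: move[3]->R => LLDRLUULU INVALID (collision), skipped
Fold 3: move[2]->L => LLLDLUULU VALID
Fold 4: move[6]->L => LLLDLULLU VALID

Answer: XXVV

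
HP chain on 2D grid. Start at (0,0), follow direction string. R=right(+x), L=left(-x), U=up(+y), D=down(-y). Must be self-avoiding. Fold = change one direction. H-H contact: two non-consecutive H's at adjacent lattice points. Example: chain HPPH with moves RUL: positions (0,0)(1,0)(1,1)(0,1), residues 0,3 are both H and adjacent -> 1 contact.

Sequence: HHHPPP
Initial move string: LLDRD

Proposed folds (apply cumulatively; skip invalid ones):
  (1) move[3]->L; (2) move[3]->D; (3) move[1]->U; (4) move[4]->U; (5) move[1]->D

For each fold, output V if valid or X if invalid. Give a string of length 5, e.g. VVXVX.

Answer: VVXXV

Derivation:
Initial: LLDRD -> [(0, 0), (-1, 0), (-2, 0), (-2, -1), (-1, -1), (-1, -2)]
Fold 1: move[3]->L => LLDLD VALID
Fold 2: move[3]->D => LLDDD VALID
Fold 3: move[1]->U => LUDDD INVALID (collision), skipped
Fold 4: move[4]->U => LLDDU INVALID (collision), skipped
Fold 5: move[1]->D => LDDDD VALID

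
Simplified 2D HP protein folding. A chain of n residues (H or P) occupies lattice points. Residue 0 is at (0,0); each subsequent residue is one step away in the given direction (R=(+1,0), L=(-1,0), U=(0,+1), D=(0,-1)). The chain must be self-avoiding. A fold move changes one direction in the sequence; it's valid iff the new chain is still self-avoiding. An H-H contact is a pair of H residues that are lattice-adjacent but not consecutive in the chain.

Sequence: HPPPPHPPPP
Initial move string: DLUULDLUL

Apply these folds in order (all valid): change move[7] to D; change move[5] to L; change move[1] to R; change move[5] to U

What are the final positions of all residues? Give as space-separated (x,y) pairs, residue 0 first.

Answer: (0,0) (0,-1) (1,-1) (1,0) (1,1) (0,1) (0,2) (-1,2) (-1,1) (-2,1)

Derivation:
Initial moves: DLUULDLUL
Fold: move[7]->D => DLUULDLDL (positions: [(0, 0), (0, -1), (-1, -1), (-1, 0), (-1, 1), (-2, 1), (-2, 0), (-3, 0), (-3, -1), (-4, -1)])
Fold: move[5]->L => DLUULLLDL (positions: [(0, 0), (0, -1), (-1, -1), (-1, 0), (-1, 1), (-2, 1), (-3, 1), (-4, 1), (-4, 0), (-5, 0)])
Fold: move[1]->R => DRUULLLDL (positions: [(0, 0), (0, -1), (1, -1), (1, 0), (1, 1), (0, 1), (-1, 1), (-2, 1), (-2, 0), (-3, 0)])
Fold: move[5]->U => DRUULULDL (positions: [(0, 0), (0, -1), (1, -1), (1, 0), (1, 1), (0, 1), (0, 2), (-1, 2), (-1, 1), (-2, 1)])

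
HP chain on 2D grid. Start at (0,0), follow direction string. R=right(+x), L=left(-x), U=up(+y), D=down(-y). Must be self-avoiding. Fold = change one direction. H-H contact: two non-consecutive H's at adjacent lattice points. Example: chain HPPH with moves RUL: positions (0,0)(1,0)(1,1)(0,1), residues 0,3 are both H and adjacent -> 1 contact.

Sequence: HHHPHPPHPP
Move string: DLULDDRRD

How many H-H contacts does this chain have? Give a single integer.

Answer: 1

Derivation:
Positions: [(0, 0), (0, -1), (-1, -1), (-1, 0), (-2, 0), (-2, -1), (-2, -2), (-1, -2), (0, -2), (0, -3)]
H-H contact: residue 2 @(-1,-1) - residue 7 @(-1, -2)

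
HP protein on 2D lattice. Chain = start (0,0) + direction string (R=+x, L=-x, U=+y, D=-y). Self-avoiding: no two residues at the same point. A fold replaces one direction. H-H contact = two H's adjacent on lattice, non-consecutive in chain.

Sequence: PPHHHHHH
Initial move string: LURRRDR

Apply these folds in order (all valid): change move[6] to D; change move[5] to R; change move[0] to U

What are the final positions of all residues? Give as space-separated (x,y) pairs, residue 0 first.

Initial moves: LURRRDR
Fold: move[6]->D => LURRRDD (positions: [(0, 0), (-1, 0), (-1, 1), (0, 1), (1, 1), (2, 1), (2, 0), (2, -1)])
Fold: move[5]->R => LURRRRD (positions: [(0, 0), (-1, 0), (-1, 1), (0, 1), (1, 1), (2, 1), (3, 1), (3, 0)])
Fold: move[0]->U => UURRRRD (positions: [(0, 0), (0, 1), (0, 2), (1, 2), (2, 2), (3, 2), (4, 2), (4, 1)])

Answer: (0,0) (0,1) (0,2) (1,2) (2,2) (3,2) (4,2) (4,1)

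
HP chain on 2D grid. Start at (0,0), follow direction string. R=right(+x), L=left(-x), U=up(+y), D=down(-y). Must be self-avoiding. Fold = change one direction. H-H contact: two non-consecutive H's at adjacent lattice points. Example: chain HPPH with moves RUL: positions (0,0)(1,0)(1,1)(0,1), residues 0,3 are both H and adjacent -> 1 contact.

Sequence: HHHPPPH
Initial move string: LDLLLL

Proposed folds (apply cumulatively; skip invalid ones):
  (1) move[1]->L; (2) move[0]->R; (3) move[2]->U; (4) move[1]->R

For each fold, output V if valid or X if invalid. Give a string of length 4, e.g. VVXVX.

Initial: LDLLLL -> [(0, 0), (-1, 0), (-1, -1), (-2, -1), (-3, -1), (-4, -1), (-5, -1)]
Fold 1: move[1]->L => LLLLLL VALID
Fold 2: move[0]->R => RLLLLL INVALID (collision), skipped
Fold 3: move[2]->U => LLULLL VALID
Fold 4: move[1]->R => LRULLL INVALID (collision), skipped

Answer: VXVX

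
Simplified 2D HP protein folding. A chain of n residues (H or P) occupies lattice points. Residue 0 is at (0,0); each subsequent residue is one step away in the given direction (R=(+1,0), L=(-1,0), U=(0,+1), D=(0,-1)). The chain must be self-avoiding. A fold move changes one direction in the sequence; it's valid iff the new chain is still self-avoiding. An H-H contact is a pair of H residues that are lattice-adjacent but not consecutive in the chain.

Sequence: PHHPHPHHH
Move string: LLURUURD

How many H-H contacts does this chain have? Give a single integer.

Answer: 1

Derivation:
Positions: [(0, 0), (-1, 0), (-2, 0), (-2, 1), (-1, 1), (-1, 2), (-1, 3), (0, 3), (0, 2)]
H-H contact: residue 1 @(-1,0) - residue 4 @(-1, 1)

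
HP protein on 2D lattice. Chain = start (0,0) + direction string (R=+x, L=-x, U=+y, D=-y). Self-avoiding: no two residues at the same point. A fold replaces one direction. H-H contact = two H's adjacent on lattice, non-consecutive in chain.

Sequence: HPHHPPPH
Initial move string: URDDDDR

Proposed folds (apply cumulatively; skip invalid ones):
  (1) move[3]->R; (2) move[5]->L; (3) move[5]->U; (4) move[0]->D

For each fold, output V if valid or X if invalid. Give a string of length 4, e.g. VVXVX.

Answer: VXXV

Derivation:
Initial: URDDDDR -> [(0, 0), (0, 1), (1, 1), (1, 0), (1, -1), (1, -2), (1, -3), (2, -3)]
Fold 1: move[3]->R => URDRDDR VALID
Fold 2: move[5]->L => URDRDLR INVALID (collision), skipped
Fold 3: move[5]->U => URDRDUR INVALID (collision), skipped
Fold 4: move[0]->D => DRDRDDR VALID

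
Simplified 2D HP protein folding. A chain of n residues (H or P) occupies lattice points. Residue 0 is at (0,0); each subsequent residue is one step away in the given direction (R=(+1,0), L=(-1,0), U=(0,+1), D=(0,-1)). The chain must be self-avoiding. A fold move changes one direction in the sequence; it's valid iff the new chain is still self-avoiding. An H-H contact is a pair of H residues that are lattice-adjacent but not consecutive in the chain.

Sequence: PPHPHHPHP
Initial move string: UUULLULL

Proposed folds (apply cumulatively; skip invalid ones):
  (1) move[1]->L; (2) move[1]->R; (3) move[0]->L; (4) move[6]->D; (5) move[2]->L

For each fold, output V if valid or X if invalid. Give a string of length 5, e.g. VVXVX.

Answer: VVXXX

Derivation:
Initial: UUULLULL -> [(0, 0), (0, 1), (0, 2), (0, 3), (-1, 3), (-2, 3), (-2, 4), (-3, 4), (-4, 4)]
Fold 1: move[1]->L => ULULLULL VALID
Fold 2: move[1]->R => URULLULL VALID
Fold 3: move[0]->L => LRULLULL INVALID (collision), skipped
Fold 4: move[6]->D => URULLUDL INVALID (collision), skipped
Fold 5: move[2]->L => URLLLULL INVALID (collision), skipped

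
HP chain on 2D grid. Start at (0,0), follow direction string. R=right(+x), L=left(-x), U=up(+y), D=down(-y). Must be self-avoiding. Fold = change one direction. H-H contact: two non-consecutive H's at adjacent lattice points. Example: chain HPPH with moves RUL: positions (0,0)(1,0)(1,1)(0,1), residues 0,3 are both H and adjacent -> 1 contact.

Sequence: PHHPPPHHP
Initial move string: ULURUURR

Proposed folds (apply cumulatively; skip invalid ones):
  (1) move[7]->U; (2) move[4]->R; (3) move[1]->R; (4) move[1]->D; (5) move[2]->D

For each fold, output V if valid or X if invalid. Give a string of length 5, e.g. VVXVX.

Initial: ULURUURR -> [(0, 0), (0, 1), (-1, 1), (-1, 2), (0, 2), (0, 3), (0, 4), (1, 4), (2, 4)]
Fold 1: move[7]->U => ULURUURU VALID
Fold 2: move[4]->R => ULURRURU VALID
Fold 3: move[1]->R => URURRURU VALID
Fold 4: move[1]->D => UDURRURU INVALID (collision), skipped
Fold 5: move[2]->D => URDRRURU VALID

Answer: VVVXV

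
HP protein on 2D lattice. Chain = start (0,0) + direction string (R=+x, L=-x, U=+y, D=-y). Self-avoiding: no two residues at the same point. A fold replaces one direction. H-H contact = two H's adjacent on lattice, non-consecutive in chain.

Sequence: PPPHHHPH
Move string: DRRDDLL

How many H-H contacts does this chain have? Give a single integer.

Answer: 0

Derivation:
Positions: [(0, 0), (0, -1), (1, -1), (2, -1), (2, -2), (2, -3), (1, -3), (0, -3)]
No H-H contacts found.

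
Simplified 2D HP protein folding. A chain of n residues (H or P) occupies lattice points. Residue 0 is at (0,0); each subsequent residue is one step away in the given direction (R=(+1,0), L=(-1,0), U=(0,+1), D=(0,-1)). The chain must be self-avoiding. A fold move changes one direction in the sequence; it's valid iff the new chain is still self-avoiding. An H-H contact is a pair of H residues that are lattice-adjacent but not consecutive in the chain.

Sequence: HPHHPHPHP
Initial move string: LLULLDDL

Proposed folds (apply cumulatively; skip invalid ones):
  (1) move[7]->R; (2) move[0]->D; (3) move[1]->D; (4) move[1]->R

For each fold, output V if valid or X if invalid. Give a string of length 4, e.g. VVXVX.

Initial: LLULLDDL -> [(0, 0), (-1, 0), (-2, 0), (-2, 1), (-3, 1), (-4, 1), (-4, 0), (-4, -1), (-5, -1)]
Fold 1: move[7]->R => LLULLDDR VALID
Fold 2: move[0]->D => DLULLDDR VALID
Fold 3: move[1]->D => DDULLDDR INVALID (collision), skipped
Fold 4: move[1]->R => DRULLDDR INVALID (collision), skipped

Answer: VVXX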